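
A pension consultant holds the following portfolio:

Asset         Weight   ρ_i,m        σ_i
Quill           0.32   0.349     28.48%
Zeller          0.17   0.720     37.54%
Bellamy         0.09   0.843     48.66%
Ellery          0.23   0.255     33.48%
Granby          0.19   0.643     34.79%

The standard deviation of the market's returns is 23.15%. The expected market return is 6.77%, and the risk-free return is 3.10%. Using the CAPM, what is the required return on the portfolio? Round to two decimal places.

5.90%

β_Quill = 0.349 × 28.48% / 23.15% = 0.4294
β_Zeller = 0.720 × 37.54% / 23.15% = 1.1676
β_Bellamy = 0.843 × 48.66% / 23.15% = 1.7719
β_Ellery = 0.255 × 33.48% / 23.15% = 0.3688
β_Granby = 0.643 × 34.79% / 23.15% = 0.9663
β_P = Σ w_i β_i = 0.32×0.4294 + 0.17×1.1676 + 0.09×1.7719 + 0.23×0.3688 + 0.19×0.9663 = 0.7638
MRP = 6.77% − 3.10% = 3.67%
E(R_P) = R_f + β_P × MRP = 3.10% + 0.7638 × 3.67% = 5.90%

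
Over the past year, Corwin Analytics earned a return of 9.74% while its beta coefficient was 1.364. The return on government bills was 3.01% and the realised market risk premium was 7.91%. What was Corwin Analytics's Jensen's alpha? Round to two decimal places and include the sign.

CAPM benchmark = R_f + β(R_m − R_f) = 3.01% + 1.364 × 7.91% = 13.79924%
α = actual − benchmark = 9.74% − 13.79924% = -4.06%

-4.06%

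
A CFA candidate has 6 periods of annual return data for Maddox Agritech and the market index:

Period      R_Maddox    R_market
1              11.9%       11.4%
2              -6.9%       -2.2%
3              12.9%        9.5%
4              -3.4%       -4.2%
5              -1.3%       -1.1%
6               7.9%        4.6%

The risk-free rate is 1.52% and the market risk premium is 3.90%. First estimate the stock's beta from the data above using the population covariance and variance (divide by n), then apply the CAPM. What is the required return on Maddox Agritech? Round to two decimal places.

Mean R_i = (11.9 − 6.9 + 12.9 − 3.4 − 1.3 + 7.9) / 6 = 3.5167%
Mean R_m = (11.4 − 2.2 + 9.5 − 4.2 − 1.1 + 4.6) / 6 = 3.0000%
Σ(R_i − R̄_i)(R_m − R̄_m) = 262.1400  ⇒  Cov = 262.1400 / 6 = 43.6900
Σ(R_m − R̄_m)² = 211.0600  ⇒  Var(R_m) = 211.0600 / 6 = 35.1767
β = Cov / Var(R_m) = 43.6900 / 35.1767 = 1.2420
E(R) = R_f + β × MRP = 1.52% + 1.2420 × 3.90% = 6.36%

6.36%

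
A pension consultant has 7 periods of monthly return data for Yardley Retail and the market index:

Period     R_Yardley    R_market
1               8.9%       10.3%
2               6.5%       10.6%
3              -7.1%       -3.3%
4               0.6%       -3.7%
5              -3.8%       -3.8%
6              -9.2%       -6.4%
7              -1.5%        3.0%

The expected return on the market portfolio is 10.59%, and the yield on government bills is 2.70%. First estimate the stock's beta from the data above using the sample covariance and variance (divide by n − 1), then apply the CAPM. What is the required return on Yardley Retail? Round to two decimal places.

Mean R_i = (8.9 + 6.5 − 7.1 + 0.6 − 3.8 − 9.2 − 1.5) / 7 = -0.8000%
Mean R_m = (10.3 + 10.6 − 3.3 − 3.7 − 3.8 − 6.4 + 3.0) / 7 = 0.9571%
Σ(R_i − R̄_i)(R_m − R̄_m) = 255.9600  ⇒  Cov = 255.9600 / 6 = 42.6600
Σ(R_m − R̄_m)² = 301.0171  ⇒  Var(R_m) = 301.0171 / 6 = 50.1695
β = Cov / Var(R_m) = 42.6600 / 50.1695 = 0.8503
MRP = 10.59% − 2.70% = 7.89%
E(R) = R_f + β × MRP = 2.70% + 0.8503 × 7.89% = 9.41%

9.41%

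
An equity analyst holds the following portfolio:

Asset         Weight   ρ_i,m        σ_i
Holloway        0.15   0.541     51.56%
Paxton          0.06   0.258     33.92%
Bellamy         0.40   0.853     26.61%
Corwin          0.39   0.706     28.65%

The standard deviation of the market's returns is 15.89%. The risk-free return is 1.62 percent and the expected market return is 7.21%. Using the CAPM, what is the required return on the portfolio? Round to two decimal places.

β_Holloway = 0.541 × 51.56% / 15.89% = 1.7554
β_Paxton = 0.258 × 33.92% / 15.89% = 0.5507
β_Bellamy = 0.853 × 26.61% / 15.89% = 1.4285
β_Corwin = 0.706 × 28.65% / 15.89% = 1.2729
β_P = Σ w_i β_i = 0.15×1.7554 + 0.06×0.5507 + 0.40×1.4285 + 0.39×1.2729 = 1.3642
MRP = 7.21% − 1.62% = 5.59%
E(R_P) = R_f + β_P × MRP = 1.62% + 1.3642 × 5.59% = 9.25%

9.25%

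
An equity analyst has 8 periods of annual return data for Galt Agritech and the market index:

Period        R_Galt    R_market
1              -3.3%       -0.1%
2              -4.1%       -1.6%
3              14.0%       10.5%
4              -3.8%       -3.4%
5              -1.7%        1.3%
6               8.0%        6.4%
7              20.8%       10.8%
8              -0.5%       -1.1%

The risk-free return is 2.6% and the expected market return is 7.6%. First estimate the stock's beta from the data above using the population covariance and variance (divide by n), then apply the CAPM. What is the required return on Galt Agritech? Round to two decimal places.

Mean R_i = (-3.3 − 4.1 + 14.0 − 3.8 − 1.7 + 8.0 + 20.8 − 0.5) / 8 = 3.6750%
Mean R_m = (-0.1 − 1.6 + 10.5 − 3.4 + 1.3 + 6.4 + 10.8 − 1.1) / 8 = 2.8500%
Σ(R_i − R̄_i)(R_m − R̄_m) = 357.2000  ⇒  Cov = 357.2000 / 8 = 44.6500
Σ(R_m − R̄_m)² = 219.9000  ⇒  Var(R_m) = 219.9000 / 8 = 27.4875
β = Cov / Var(R_m) = 44.6500 / 27.4875 = 1.6244
MRP = 7.6% − 2.6% = 5.00%
E(R) = R_f + β × MRP = 2.6% + 1.6244 × 5.0% = 10.72%

10.72%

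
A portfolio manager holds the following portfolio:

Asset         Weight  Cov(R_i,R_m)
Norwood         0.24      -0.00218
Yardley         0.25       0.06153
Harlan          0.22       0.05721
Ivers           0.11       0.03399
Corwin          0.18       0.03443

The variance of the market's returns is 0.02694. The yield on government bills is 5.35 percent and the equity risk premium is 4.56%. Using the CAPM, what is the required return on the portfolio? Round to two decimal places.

11.68%

β_Norwood = -0.00218 / 0.02694 = -0.0809
β_Yardley = 0.06153 / 0.02694 = 2.2840
β_Harlan = 0.05721 / 0.02694 = 2.1236
β_Ivers = 0.03399 / 0.02694 = 1.2617
β_Corwin = 0.03443 / 0.02694 = 1.2780
β_P = Σ w_i β_i = 0.24×-0.0809 + 0.25×2.2840 + 0.22×2.1236 + 0.11×1.2617 + 0.18×1.2780 = 1.3876
E(R_P) = R_f + β_P × MRP = 5.35% + 1.3876 × 4.56% = 11.68%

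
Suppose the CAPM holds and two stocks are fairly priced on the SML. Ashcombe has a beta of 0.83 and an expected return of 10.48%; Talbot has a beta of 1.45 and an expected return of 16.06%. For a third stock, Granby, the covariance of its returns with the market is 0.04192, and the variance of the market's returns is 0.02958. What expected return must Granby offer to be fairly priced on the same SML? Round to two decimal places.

15.76%

MRP = (16.06% − 10.48%) / (1.45 − 0.83) = 9.0000%
R_f = 10.48% − 0.83 × 9.0000% = 3.0100%
β_Granby = Cov / Var(R_m) = 0.04192 / 0.02958 = 1.4172
E(R_Granby) = R_f + β × MRP = 3.0100% + 1.4172 × 9.0000% = 15.76%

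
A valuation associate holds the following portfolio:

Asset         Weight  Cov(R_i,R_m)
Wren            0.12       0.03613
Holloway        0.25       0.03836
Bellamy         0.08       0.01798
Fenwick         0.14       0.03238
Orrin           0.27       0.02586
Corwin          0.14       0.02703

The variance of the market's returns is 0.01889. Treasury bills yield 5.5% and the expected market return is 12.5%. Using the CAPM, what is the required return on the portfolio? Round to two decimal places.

β_Wren = 0.03613 / 0.01889 = 1.9127
β_Holloway = 0.03836 / 0.01889 = 2.0307
β_Bellamy = 0.01798 / 0.01889 = 0.9518
β_Fenwick = 0.03238 / 0.01889 = 1.7141
β_Orrin = 0.02586 / 0.01889 = 1.3690
β_Corwin = 0.02703 / 0.01889 = 1.4309
β_P = Σ w_i β_i = 0.12×1.9127 + 0.25×2.0307 + 0.08×0.9518 + 0.14×1.7141 + 0.27×1.3690 + 0.14×1.4309 = 1.6233
MRP = 12.5% − 5.5% = 7.00%
E(R_P) = R_f + β_P × MRP = 5.5% + 1.6233 × 7.0% = 16.86%

16.86%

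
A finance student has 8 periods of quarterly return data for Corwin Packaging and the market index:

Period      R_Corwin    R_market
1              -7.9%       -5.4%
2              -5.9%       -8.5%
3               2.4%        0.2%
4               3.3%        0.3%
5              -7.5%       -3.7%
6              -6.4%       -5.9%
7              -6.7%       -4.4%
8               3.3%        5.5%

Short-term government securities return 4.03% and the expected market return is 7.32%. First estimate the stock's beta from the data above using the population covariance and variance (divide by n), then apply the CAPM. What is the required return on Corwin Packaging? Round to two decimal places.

7.28%

Mean R_i = (-7.9 − 5.9 + 2.4 + 3.3 − 7.5 − 6.4 − 6.7 + 3.3) / 8 = -3.1750%
Mean R_m = (-5.4 − 8.5 + 0.2 + 0.3 − 3.7 − 5.9 − 4.4 + 5.5) / 8 = -2.7375%
Σ(R_i − R̄_i)(R_m − R̄_m) = 137.8875  ⇒  Cov = 137.8875 / 8 = 17.2359
Σ(R_m − R̄_m)² = 139.6988  ⇒  Var(R_m) = 139.6988 / 8 = 17.4624
β = Cov / Var(R_m) = 17.2359 / 17.4624 = 0.9870
MRP = 7.32% − 4.03% = 3.29%
E(R) = R_f + β × MRP = 4.03% + 0.9870 × 3.29% = 7.28%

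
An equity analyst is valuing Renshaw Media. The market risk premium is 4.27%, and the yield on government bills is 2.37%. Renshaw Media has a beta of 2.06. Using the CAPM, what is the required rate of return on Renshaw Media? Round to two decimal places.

11.17%

E(R) = R_f + β × MRP = 2.37% + 2.06 × 4.27% = 11.17%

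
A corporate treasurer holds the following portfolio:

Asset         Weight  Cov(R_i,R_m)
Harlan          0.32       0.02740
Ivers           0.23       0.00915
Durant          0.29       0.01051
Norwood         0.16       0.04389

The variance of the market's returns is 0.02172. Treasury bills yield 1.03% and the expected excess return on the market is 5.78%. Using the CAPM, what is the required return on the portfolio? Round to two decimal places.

β_Harlan = 0.02740 / 0.02172 = 1.2615
β_Ivers = 0.00915 / 0.02172 = 0.4213
β_Durant = 0.01051 / 0.02172 = 0.4839
β_Norwood = 0.04389 / 0.02172 = 2.0207
β_P = Σ w_i β_i = 0.32×1.2615 + 0.23×0.4213 + 0.29×0.4839 + 0.16×2.0207 = 0.9642
E(R_P) = R_f + β_P × MRP = 1.03% + 0.9642 × 5.78% = 6.60%

6.60%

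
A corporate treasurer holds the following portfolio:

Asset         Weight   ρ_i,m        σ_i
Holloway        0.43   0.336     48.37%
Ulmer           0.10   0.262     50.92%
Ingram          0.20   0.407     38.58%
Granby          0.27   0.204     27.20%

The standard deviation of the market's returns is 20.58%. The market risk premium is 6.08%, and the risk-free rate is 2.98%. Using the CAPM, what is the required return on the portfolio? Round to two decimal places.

β_Holloway = 0.336 × 48.37% / 20.58% = 0.7897
β_Ulmer = 0.262 × 50.92% / 20.58% = 0.6483
β_Ingram = 0.407 × 38.58% / 20.58% = 0.7630
β_Granby = 0.204 × 27.20% / 20.58% = 0.2696
β_P = Σ w_i β_i = 0.43×0.7897 + 0.10×0.6483 + 0.20×0.7630 + 0.27×0.2696 = 0.6298
E(R_P) = R_f + β_P × MRP = 2.98% + 0.6298 × 6.08% = 6.81%

6.81%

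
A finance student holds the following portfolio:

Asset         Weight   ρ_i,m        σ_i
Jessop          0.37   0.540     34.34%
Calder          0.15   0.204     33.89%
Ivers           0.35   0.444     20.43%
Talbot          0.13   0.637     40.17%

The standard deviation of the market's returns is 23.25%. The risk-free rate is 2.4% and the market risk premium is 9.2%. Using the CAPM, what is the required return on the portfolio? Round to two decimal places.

β_Jessop = 0.540 × 34.34% / 23.25% = 0.7976
β_Calder = 0.204 × 33.89% / 23.25% = 0.2974
β_Ivers = 0.444 × 20.43% / 23.25% = 0.3901
β_Talbot = 0.637 × 40.17% / 23.25% = 1.1006
β_P = Σ w_i β_i = 0.37×0.7976 + 0.15×0.2974 + 0.35×0.3901 + 0.13×1.1006 = 0.6193
E(R_P) = R_f + β_P × MRP = 2.4% + 0.6193 × 9.2% = 8.10%

8.10%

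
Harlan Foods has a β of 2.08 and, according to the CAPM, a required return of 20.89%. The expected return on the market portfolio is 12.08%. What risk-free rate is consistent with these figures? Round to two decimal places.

3.92%

E(R) = R_f + β(E(R_m) − R_f) = R_f(1 − β) + β·E(R_m)
20.89% = R_f × (1 − 2.08) + 2.08 × 12.08%
20.89% = R_f × -1.08 + 25.1264%
R_f = (20.89% − 25.1264%) / -1.08 = 3.92%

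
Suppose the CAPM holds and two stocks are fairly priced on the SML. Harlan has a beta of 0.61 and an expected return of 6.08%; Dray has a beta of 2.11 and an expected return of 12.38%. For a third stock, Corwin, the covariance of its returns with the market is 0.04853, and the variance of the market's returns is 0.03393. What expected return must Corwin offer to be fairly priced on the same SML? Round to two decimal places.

9.53%

MRP = (12.38% − 6.08%) / (2.11 − 0.61) = 4.2000%
R_f = 6.08% − 0.61 × 4.2000% = 3.5180%
β_Corwin = Cov / Var(R_m) = 0.04853 / 0.03393 = 1.4303
E(R_Corwin) = R_f + β × MRP = 3.5180% + 1.4303 × 4.2000% = 9.53%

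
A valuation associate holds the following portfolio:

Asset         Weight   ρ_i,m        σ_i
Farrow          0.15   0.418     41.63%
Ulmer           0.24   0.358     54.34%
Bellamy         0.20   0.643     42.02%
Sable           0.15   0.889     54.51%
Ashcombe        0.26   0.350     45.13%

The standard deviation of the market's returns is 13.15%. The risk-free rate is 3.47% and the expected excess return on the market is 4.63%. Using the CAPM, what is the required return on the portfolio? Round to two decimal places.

11.94%

β_Farrow = 0.418 × 41.63% / 13.15% = 1.3233
β_Ulmer = 0.358 × 54.34% / 13.15% = 1.4794
β_Bellamy = 0.643 × 42.02% / 13.15% = 2.0547
β_Sable = 0.889 × 54.51% / 13.15% = 3.6851
β_Ashcombe = 0.350 × 45.13% / 13.15% = 1.2012
β_P = Σ w_i β_i = 0.15×1.3233 + 0.24×1.4794 + 0.20×2.0547 + 0.15×3.6851 + 0.26×1.2012 = 1.8296
E(R_P) = R_f + β_P × MRP = 3.47% + 1.8296 × 4.63% = 11.94%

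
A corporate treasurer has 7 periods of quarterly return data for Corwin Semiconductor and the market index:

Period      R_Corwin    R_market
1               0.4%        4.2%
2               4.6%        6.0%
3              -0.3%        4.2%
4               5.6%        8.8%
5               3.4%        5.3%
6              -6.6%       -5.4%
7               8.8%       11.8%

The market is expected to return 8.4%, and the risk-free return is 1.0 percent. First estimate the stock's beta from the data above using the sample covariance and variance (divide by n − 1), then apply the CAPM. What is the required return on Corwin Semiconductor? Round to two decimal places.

7.72%

Mean R_i = (0.4 + 4.6 − 0.3 + 5.6 + 3.4 − 6.6 + 8.8) / 7 = 2.2714%
Mean R_m = (4.2 + 6.0 + 4.2 + 8.8 + 5.3 − 5.4 + 11.8) / 7 = 4.9857%
Σ(R_i − R̄_i)(R_m − R̄_m) = 155.5271  ⇒  Cov = 155.5271 / 6 = 25.9212
Σ(R_m − R̄_m)² = 171.2086  ⇒  Var(R_m) = 171.2086 / 6 = 28.5348
β = Cov / Var(R_m) = 25.9212 / 28.5348 = 0.9084
MRP = 8.4% − 1.0% = 7.40%
E(R) = R_f + β × MRP = 1.0% + 0.9084 × 7.4% = 7.72%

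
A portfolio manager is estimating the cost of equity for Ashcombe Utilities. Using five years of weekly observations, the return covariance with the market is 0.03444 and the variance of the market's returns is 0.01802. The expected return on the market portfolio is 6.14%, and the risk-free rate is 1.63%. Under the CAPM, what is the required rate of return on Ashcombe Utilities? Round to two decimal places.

10.25%

β = Cov(R_i, R_m) / Var(R_m) = 0.03444 / 0.01802 = 1.9112
MRP = 6.14% − 1.63% = 4.51%
E(R) = R_f + β × MRP = 1.63% + 1.9112 × 4.51% = 10.25%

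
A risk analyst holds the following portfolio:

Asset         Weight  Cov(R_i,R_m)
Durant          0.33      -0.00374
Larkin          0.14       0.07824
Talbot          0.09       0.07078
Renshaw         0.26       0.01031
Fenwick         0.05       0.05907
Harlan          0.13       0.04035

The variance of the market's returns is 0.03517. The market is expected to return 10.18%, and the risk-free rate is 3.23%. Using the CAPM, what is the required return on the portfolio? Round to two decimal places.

β_Durant = -0.00374 / 0.03517 = -0.1063
β_Larkin = 0.07824 / 0.03517 = 2.2246
β_Talbot = 0.07078 / 0.03517 = 2.0125
β_Renshaw = 0.01031 / 0.03517 = 0.2931
β_Fenwick = 0.05907 / 0.03517 = 1.6796
β_Harlan = 0.04035 / 0.03517 = 1.1473
β_P = Σ w_i β_i = 0.33×-0.1063 + 0.14×2.2246 + 0.09×2.0125 + 0.26×0.2931 + 0.05×1.6796 + 0.13×1.1473 = 0.7668
MRP = 10.18% − 3.23% = 6.95%
E(R_P) = R_f + β_P × MRP = 3.23% + 0.7668 × 6.95% = 8.56%

8.56%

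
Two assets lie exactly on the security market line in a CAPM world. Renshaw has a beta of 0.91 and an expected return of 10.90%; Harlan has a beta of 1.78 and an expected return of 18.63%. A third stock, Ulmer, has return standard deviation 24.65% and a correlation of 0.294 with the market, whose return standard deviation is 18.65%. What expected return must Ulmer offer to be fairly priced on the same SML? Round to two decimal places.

MRP = (18.63% − 10.90%) / (1.78 − 0.91) = 8.8851%
R_f = 10.90% − 0.91 × 8.8851% = 2.8146%
β_Ulmer = ρ·σ_i/σ_m = 0.294 × 24.65 / 18.65 = 0.3886
E(R_Ulmer) = R_f + β × MRP = 2.8146% + 0.3886 × 8.8851% = 6.27%

6.27%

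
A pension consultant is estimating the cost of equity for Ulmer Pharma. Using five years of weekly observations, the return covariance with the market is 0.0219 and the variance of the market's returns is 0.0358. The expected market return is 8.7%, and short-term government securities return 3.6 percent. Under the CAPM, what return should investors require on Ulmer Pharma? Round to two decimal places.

β = Cov(R_i, R_m) / Var(R_m) = 0.0219 / 0.0358 = 0.6117
MRP = 8.7% − 3.6% = 5.10%
E(R) = R_f + β × MRP = 3.6% + 0.6117 × 5.1% = 6.72%

6.72%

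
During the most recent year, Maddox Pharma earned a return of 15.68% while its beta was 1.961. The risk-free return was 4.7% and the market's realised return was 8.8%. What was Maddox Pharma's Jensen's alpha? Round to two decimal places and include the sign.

+2.94%

Market excess return = 8.8% − 4.7% = 4.10%
CAPM benchmark = R_f + β(R_m − R_f) = 4.7% + 1.961 × 4.1% = 12.7401%
α = actual − benchmark = 15.68% − 12.7401% = +2.94%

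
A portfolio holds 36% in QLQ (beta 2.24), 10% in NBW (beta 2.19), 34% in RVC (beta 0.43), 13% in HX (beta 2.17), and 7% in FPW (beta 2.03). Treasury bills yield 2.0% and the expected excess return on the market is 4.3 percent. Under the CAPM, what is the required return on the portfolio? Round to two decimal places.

8.86%

β_P = Σ w_i β_i = 0.36×2.24 + 0.10×2.19 + 0.34×0.43 + 0.13×2.17 + 0.07×2.03 = 1.5958
E(R_P) = R_f + β_P × MRP = 2.0% + 1.5958 × 4.3% = 8.86%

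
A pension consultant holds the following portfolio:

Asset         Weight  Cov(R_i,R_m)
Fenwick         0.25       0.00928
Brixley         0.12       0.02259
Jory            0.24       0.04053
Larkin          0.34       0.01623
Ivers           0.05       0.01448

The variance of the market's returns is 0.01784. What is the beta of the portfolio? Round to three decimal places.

β_Fenwick = 0.00928 / 0.01784 = 0.5202
β_Brixley = 0.02259 / 0.01784 = 1.2663
β_Jory = 0.04053 / 0.01784 = 2.2719
β_Larkin = 0.01623 / 0.01784 = 0.9098
β_Ivers = 0.01448 / 0.01784 = 0.8117
β_P = Σ w_i β_i = 0.25×0.5202 + 0.12×1.2663 + 0.24×2.2719 + 0.34×0.9098 + 0.05×0.8117 = 1.1772

1.177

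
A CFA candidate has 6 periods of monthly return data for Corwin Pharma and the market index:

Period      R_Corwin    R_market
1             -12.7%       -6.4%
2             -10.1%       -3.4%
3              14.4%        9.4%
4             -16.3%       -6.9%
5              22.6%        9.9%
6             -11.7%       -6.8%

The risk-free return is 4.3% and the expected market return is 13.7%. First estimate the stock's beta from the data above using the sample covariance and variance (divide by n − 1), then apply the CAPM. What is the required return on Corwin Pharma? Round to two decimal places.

Mean R_i = (-12.7 − 10.1 + 14.4 − 16.3 + 22.6 − 11.7) / 6 = -2.3000%
Mean R_m = (-6.4 − 3.4 + 9.4 − 6.9 + 9.9 − 6.8) / 6 = -0.7000%
Σ(R_i − R̄_i)(R_m − R̄_m) = 657.0900  ⇒  Cov = 657.0900 / 5 = 131.4180
Σ(R_m − R̄_m)² = 329.8000  ⇒  Var(R_m) = 329.8000 / 5 = 65.9600
β = Cov / Var(R_m) = 131.4180 / 65.9600 = 1.9924
MRP = 13.7% − 4.3% = 9.40%
E(R) = R_f + β × MRP = 4.3% + 1.9924 × 9.4% = 23.03%

23.03%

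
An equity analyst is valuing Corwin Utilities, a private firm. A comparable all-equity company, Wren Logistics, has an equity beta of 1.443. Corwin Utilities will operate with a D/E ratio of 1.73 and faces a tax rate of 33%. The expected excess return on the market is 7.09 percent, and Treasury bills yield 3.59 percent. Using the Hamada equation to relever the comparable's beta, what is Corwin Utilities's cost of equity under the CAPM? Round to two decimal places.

β_L = β_U × [1 + (1 − t)(D/E)] = 1.443 × [1 + (1 − 0.33) × 1.73]
    = 1.443 × [1 + 0.67 × 1.73] = 1.443 × 2.1591 = 3.1156
E(R) = R_f + β_L × MRP = 3.59% + 3.1156 × 7.09% = 25.68%

25.68%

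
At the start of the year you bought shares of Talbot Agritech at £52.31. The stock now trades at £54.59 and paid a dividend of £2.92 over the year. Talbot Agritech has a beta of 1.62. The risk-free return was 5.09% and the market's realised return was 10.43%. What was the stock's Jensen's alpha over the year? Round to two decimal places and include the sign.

Realised HPR = (P1 + D1 − P0) / P0 = (54.59 + 2.92 − 52.31) / 52.31 = 5.20 / 52.31 = 9.9407%
MRP = 10.43% − 5.09% = 5.34%
CAPM required = R_f + β·MRP = 5.09% + 1.62 × 5.34% = 13.7408%
α = realised − required = 9.9407% − 13.7408% = -3.80%

-3.80%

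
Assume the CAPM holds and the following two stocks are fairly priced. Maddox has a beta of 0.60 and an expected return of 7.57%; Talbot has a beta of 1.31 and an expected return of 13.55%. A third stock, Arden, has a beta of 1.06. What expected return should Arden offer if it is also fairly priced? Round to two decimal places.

MRP (SML slope) = (13.55% − 7.57%) / (1.31 − 0.60) = 5.98% / 0.71 = 8.4225%
R_f (intercept) = 7.57% − 0.60 × 8.4225% = 2.5165%
E(R_Arden) = R_f + β × MRP = 2.5165% + 1.06 × 8.4225% = 11.44%

11.44%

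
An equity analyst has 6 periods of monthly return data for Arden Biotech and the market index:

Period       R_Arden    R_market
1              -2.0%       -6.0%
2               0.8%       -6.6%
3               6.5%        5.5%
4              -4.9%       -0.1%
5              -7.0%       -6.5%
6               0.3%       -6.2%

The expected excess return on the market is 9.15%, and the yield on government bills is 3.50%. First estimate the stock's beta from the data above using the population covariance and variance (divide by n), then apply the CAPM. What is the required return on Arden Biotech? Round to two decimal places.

8.33%

Mean R_i = (-2.0 + 0.8 + 6.5 − 4.9 − 7.0 + 0.3) / 6 = -1.0500%
Mean R_m = (-6.0 − 6.6 + 5.5 − 0.1 − 6.5 − 6.2) / 6 = -3.3167%
Σ(R_i − R̄_i)(R_m − R̄_m) = 65.7050  ⇒  Cov = 65.7050 / 6 = 10.9508
Σ(R_m − R̄_m)² = 124.5083  ⇒  Var(R_m) = 124.5083 / 6 = 20.7514
β = Cov / Var(R_m) = 10.9508 / 20.7514 = 0.5277
E(R) = R_f + β × MRP = 3.50% + 0.5277 × 9.15% = 8.33%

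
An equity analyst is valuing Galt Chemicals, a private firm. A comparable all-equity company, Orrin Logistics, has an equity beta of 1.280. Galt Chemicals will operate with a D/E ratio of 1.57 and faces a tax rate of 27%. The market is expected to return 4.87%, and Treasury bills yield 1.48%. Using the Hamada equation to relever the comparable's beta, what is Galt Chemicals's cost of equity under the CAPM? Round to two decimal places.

10.79%

β_L = β_U × [1 + (1 − t)(D/E)] = 1.280 × [1 + (1 − 0.27) × 1.57]
    = 1.280 × [1 + 0.73 × 1.57] = 1.280 × 2.1461 = 2.7470
MRP = 4.87% − 1.48% = 3.39%
E(R) = R_f + β_L × MRP = 1.48% + 2.7470 × 3.39% = 10.79%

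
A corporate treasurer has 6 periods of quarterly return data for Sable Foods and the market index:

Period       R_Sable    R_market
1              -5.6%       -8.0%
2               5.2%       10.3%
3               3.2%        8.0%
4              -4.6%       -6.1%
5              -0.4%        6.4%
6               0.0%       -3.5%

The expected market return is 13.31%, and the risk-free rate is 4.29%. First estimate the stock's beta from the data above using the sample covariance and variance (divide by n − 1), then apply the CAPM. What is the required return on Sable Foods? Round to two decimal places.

8.63%

Mean R_i = (-5.6 + 5.2 + 3.2 − 4.6 − 0.4 + 0.0) / 6 = -0.3667%
Mean R_m = (-8.0 + 10.3 + 8.0 − 6.1 + 6.4 − 3.5) / 6 = 1.1833%
Σ(R_i − R̄_i)(R_m − R̄_m) = 152.0633  ⇒  Cov = 152.0633 / 5 = 30.4127
Σ(R_m − R̄_m)² = 316.1083  ⇒  Var(R_m) = 316.1083 / 5 = 63.2217
β = Cov / Var(R_m) = 30.4127 / 63.2217 = 0.4810
MRP = 13.31% − 4.29% = 9.02%
E(R) = R_f + β × MRP = 4.29% + 0.4810 × 9.02% = 8.63%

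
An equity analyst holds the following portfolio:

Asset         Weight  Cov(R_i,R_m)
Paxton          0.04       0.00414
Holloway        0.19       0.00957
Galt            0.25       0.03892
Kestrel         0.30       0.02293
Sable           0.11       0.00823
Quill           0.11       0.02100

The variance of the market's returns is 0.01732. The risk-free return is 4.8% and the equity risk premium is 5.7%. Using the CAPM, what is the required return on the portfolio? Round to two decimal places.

11.98%

β_Paxton = 0.00414 / 0.01732 = 0.2390
β_Holloway = 0.00957 / 0.01732 = 0.5525
β_Galt = 0.03892 / 0.01732 = 2.2471
β_Kestrel = 0.02293 / 0.01732 = 1.3239
β_Sable = 0.00823 / 0.01732 = 0.4752
β_Quill = 0.02100 / 0.01732 = 1.2125
β_P = Σ w_i β_i = 0.04×0.2390 + 0.19×0.5525 + 0.25×2.2471 + 0.30×1.3239 + 0.11×0.4752 + 0.11×1.2125 = 1.2591
E(R_P) = R_f + β_P × MRP = 4.8% + 1.2591 × 5.7% = 11.98%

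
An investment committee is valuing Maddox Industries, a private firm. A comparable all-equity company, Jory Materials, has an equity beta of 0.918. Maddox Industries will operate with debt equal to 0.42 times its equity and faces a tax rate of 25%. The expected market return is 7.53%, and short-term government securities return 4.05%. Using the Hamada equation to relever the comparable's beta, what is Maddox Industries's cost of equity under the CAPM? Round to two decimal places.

β_L = β_U × [1 + (1 − t)(D/E)] = 0.918 × [1 + (1 − 0.25) × 0.42]
    = 0.918 × [1 + 0.75 × 0.42] = 0.918 × 1.3150 = 1.2072
MRP = 7.53% − 4.05% = 3.48%
E(R) = R_f + β_L × MRP = 4.05% + 1.2072 × 3.48% = 8.25%

8.25%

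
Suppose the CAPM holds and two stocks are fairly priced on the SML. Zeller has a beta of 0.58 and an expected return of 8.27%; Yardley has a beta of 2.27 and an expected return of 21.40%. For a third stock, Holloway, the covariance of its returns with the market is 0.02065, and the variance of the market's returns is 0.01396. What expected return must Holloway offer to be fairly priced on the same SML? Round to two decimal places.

15.26%

MRP = (21.40% − 8.27%) / (2.27 − 0.58) = 7.7692%
R_f = 8.27% − 0.58 × 7.7692% = 3.7639%
β_Holloway = Cov / Var(R_m) = 0.02065 / 0.01396 = 1.4792
E(R_Holloway) = R_f + β × MRP = 3.7639% + 1.4792 × 7.7692% = 15.26%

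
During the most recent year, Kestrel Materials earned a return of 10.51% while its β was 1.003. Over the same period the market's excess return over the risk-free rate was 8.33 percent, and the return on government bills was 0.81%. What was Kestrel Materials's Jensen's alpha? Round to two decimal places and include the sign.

CAPM benchmark = R_f + β(R_m − R_f) = 0.81% + 1.003 × 8.33% = 9.16499%
α = actual − benchmark = 10.51% − 9.16499% = +1.35%

+1.35%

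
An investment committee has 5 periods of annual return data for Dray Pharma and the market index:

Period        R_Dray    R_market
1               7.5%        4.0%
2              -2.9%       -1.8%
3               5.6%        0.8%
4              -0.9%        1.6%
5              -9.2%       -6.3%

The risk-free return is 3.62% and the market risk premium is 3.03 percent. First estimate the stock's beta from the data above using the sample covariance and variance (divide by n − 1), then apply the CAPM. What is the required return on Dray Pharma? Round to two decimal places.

Mean R_i = (7.5 − 2.9 + 5.6 − 0.9 − 9.2) / 5 = 0.0200%
Mean R_m = (4.0 − 1.8 + 0.8 + 1.6 − 6.3) / 5 = -0.3400%
Σ(R_i − R̄_i)(R_m − R̄_m) = 96.2540  ⇒  Cov = 96.2540 / 4 = 24.0635
Σ(R_m − R̄_m)² = 61.5520  ⇒  Var(R_m) = 61.5520 / 4 = 15.3880
β = Cov / Var(R_m) = 24.0635 / 15.3880 = 1.5638
E(R) = R_f + β × MRP = 3.62% + 1.5638 × 3.03% = 8.36%

8.36%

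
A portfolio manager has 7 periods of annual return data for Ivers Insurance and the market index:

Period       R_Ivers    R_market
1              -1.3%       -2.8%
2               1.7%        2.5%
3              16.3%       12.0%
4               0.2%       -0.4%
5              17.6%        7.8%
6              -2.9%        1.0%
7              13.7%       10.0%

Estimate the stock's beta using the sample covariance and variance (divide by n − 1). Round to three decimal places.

Mean R_i = (-1.3 + 1.7 + 16.3 + 0.2 + 17.6 − 2.9 + 13.7) / 7 = 6.4714%
Mean R_m = (-2.8 + 2.5 + 12.0 − 0.4 + 7.8 + 1.0 + 10.0) / 7 = 4.3000%
Σ(R_i − R̄_i)(R_m − R̄_m) = 280.0000  ⇒  Cov = 280.0000 / 6 = 46.6667
Σ(R_m − R̄_m)² = 190.6600  ⇒  Var(R_m) = 190.6600 / 6 = 31.7767
β = Cov / Var(R_m) = 46.6667 / 31.7767 = 1.4686

1.469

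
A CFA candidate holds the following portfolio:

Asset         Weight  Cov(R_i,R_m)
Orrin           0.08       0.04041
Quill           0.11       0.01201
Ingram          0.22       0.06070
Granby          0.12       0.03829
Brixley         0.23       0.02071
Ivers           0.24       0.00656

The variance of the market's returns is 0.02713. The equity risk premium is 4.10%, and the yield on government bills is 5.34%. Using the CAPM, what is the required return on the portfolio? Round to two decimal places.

β_Orrin = 0.04041 / 0.02713 = 1.4895
β_Quill = 0.01201 / 0.02713 = 0.4427
β_Ingram = 0.06070 / 0.02713 = 2.2374
β_Granby = 0.03829 / 0.02713 = 1.4114
β_Brixley = 0.02071 / 0.02713 = 0.7634
β_Ivers = 0.00656 / 0.02713 = 0.2418
β_P = Σ w_i β_i = 0.08×1.4895 + 0.11×0.4427 + 0.22×2.2374 + 0.12×1.4114 + 0.23×0.7634 + 0.24×0.2418 = 1.0631
E(R_P) = R_f + β_P × MRP = 5.34% + 1.0631 × 4.10% = 9.70%

9.70%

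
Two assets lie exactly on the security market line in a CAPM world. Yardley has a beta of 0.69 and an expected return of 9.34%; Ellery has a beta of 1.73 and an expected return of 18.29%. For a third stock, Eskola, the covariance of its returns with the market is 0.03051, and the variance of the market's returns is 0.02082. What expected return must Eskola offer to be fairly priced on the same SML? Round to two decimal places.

MRP = (18.29% − 9.34%) / (1.73 − 0.69) = 8.6058%
R_f = 9.34% − 0.69 × 8.6058% = 3.4020%
β_Eskola = Cov / Var(R_m) = 0.03051 / 0.02082 = 1.4654
E(R_Eskola) = R_f + β × MRP = 3.4020% + 1.4654 × 8.6058% = 16.01%

16.01%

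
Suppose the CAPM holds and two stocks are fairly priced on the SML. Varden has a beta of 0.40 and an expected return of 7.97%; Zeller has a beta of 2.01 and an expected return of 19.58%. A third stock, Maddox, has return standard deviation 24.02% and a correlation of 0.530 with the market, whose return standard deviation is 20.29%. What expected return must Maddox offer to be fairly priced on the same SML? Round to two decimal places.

9.61%

MRP = (19.58% − 7.97%) / (2.01 − 0.40) = 7.2112%
R_f = 7.97% − 0.40 × 7.2112% = 5.0855%
β_Maddox = ρ·σ_i/σ_m = 0.530 × 24.02 / 20.29 = 0.6274
E(R_Maddox) = R_f + β × MRP = 5.0855% + 0.6274 × 7.2112% = 9.61%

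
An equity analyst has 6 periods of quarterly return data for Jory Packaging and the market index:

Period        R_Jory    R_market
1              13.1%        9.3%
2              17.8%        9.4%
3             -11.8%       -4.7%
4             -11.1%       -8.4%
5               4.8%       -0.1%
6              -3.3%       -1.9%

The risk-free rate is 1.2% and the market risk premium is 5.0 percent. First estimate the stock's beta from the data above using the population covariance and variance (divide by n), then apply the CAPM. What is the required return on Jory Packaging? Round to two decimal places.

9.34%

Mean R_i = (13.1 + 17.8 − 11.8 − 11.1 + 4.8 − 3.3) / 6 = 1.5833%
Mean R_m = (9.3 + 9.4 − 4.7 − 8.4 − 0.1 − 1.9) / 6 = 0.6000%
Σ(R_i − R̄_i)(R_m − R̄_m) = 437.9400  ⇒  Cov = 437.9400 / 6 = 72.9900
Σ(R_m − R̄_m)² = 268.9600  ⇒  Var(R_m) = 268.9600 / 6 = 44.8267
β = Cov / Var(R_m) = 72.9900 / 44.8267 = 1.6283
E(R) = R_f + β × MRP = 1.2% + 1.6283 × 5.0% = 9.34%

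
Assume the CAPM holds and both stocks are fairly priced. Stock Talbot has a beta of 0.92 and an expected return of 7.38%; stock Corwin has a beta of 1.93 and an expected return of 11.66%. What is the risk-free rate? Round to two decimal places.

3.48%

Both satisfy E(R) = R_f + β·MRP, so the slope of the SML is
MRP = (11.66% − 7.38%) / (1.93 − 0.92) = 4.28% / 1.01 = 4.2376%
R_f = E(R_Talbot) − β_Talbot·MRP = 7.38% − 0.92 × 4.2376% = 3.4814%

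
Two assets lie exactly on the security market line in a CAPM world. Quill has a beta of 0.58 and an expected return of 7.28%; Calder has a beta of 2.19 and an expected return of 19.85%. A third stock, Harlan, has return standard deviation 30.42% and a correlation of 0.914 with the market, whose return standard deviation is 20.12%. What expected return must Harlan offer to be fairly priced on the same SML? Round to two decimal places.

13.54%

MRP = (19.85% − 7.28%) / (2.19 − 0.58) = 7.8075%
R_f = 7.28% − 0.58 × 7.8075% = 2.7517%
β_Harlan = ρ·σ_i/σ_m = 0.914 × 30.42 / 20.12 = 1.3819
E(R_Harlan) = R_f + β × MRP = 2.7517% + 1.3819 × 7.8075% = 13.54%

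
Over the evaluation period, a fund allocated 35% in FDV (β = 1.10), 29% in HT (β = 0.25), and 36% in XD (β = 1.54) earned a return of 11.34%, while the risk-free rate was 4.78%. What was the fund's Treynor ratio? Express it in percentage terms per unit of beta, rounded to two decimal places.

6.48%

β_P = 0.35×1.10 + 0.29×0.25 + 0.36×1.54 = 1.0119
Treynor = (R_P − R_f) / β_P = (11.34% − 4.78%) / 1.0119 = 6.56% / 1.0119 = 6.48%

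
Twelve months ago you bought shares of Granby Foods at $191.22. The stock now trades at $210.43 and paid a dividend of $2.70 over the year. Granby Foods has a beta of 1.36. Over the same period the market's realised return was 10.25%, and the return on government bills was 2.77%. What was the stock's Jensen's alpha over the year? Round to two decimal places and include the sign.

-1.48%

Realised HPR = (P1 + D1 − P0) / P0 = (210.43 + 2.70 − 191.22) / 191.22 = 21.91 / 191.22 = 11.4580%
MRP = 10.25% − 2.77% = 7.48%
CAPM required = R_f + β·MRP = 2.77% + 1.36 × 7.48% = 12.9428%
α = realised − required = 11.4580% − 12.9428% = -1.48%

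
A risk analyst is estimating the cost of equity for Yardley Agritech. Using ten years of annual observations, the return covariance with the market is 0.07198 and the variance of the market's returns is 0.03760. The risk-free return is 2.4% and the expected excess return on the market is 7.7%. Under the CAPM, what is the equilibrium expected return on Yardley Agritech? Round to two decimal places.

17.14%

β = Cov(R_i, R_m) / Var(R_m) = 0.07198 / 0.03760 = 1.9144
E(R) = R_f + β × MRP = 2.4% + 1.9144 × 7.7% = 17.14%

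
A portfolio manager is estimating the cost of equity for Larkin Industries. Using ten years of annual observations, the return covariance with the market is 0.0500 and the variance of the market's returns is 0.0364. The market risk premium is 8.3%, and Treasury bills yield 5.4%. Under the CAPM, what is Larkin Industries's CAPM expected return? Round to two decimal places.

β = Cov(R_i, R_m) / Var(R_m) = 0.0500 / 0.0364 = 1.3736
E(R) = R_f + β × MRP = 5.4% + 1.3736 × 8.3% = 16.80%

16.80%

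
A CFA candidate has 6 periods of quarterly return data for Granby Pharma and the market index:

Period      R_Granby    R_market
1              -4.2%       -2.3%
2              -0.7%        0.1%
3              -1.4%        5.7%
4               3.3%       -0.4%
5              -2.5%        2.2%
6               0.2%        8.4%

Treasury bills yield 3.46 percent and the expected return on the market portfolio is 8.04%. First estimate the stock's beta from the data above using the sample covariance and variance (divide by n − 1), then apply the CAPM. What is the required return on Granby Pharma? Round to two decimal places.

Mean R_i = (-4.2 − 0.7 − 1.4 + 3.3 − 2.5 + 0.2) / 6 = -0.8833%
Mean R_m = (-2.3 + 0.1 + 5.7 − 0.4 + 2.2 + 8.4) / 6 = 2.2833%
Σ(R_i − R̄_i)(R_m − R̄_m) = 8.5717  ⇒  Cov = 8.5717 / 5 = 1.7143
Σ(R_m − R̄_m)² = 82.0683  ⇒  Var(R_m) = 82.0683 / 5 = 16.4137
β = Cov / Var(R_m) = 1.7143 / 16.4137 = 0.1044
MRP = 8.04% − 3.46% = 4.58%
E(R) = R_f + β × MRP = 3.46% + 0.1044 × 4.58% = 3.94%

3.94%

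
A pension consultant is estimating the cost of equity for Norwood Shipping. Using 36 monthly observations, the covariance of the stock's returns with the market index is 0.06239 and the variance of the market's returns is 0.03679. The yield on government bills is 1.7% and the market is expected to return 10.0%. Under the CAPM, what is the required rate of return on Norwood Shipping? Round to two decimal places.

β = Cov(R_i, R_m) / Var(R_m) = 0.06239 / 0.03679 = 1.6958
MRP = 10.0% − 1.7% = 8.30%
E(R) = R_f + β × MRP = 1.7% + 1.6958 × 8.3% = 15.78%

15.78%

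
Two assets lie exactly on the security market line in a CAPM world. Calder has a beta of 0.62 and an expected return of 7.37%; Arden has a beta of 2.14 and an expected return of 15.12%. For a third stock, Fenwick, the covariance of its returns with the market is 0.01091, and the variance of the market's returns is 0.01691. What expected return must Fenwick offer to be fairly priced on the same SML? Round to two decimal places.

7.50%

MRP = (15.12% − 7.37%) / (2.14 − 0.62) = 5.0987%
R_f = 7.37% − 0.62 × 5.0987% = 4.2088%
β_Fenwick = Cov / Var(R_m) = 0.01091 / 0.01691 = 0.6452
E(R_Fenwick) = R_f + β × MRP = 4.2088% + 0.6452 × 5.0987% = 7.50%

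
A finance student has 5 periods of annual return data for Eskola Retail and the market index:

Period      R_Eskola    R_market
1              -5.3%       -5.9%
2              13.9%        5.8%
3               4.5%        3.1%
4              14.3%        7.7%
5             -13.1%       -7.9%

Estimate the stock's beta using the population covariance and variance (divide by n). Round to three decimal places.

Mean R_i = (-5.3 + 13.9 + 4.5 + 14.3 − 13.1) / 5 = 2.8600%
Mean R_m = (-5.9 + 5.8 + 3.1 + 7.7 − 7.9) / 5 = 0.5600%
Σ(R_i − R̄_i)(R_m − R̄_m) = 331.4320  ⇒  Cov = 331.4320 / 5 = 66.2864
Σ(R_m − R̄_m)² = 198.1920  ⇒  Var(R_m) = 198.1920 / 5 = 39.6384
β = Cov / Var(R_m) = 66.2864 / 39.6384 = 1.6723

1.672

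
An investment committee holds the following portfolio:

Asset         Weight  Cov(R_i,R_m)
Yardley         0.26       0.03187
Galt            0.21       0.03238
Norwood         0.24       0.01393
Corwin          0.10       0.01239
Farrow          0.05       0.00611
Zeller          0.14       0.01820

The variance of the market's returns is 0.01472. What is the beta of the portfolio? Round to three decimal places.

1.530

β_Yardley = 0.03187 / 0.01472 = 2.1651
β_Galt = 0.03238 / 0.01472 = 2.1997
β_Norwood = 0.01393 / 0.01472 = 0.9463
β_Corwin = 0.01239 / 0.01472 = 0.8417
β_Farrow = 0.00611 / 0.01472 = 0.4151
β_Zeller = 0.01820 / 0.01472 = 1.2364
β_P = Σ w_i β_i = 0.26×2.1651 + 0.21×2.1997 + 0.24×0.9463 + 0.10×0.8417 + 0.05×0.4151 + 0.14×1.2364 = 1.5300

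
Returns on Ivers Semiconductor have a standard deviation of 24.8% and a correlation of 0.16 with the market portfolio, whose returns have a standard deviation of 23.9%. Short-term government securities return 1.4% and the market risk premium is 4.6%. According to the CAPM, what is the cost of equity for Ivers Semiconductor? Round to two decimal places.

β = ρ × σ_i / σ_m = 0.16 × 24.8% / 23.9% = 0.1660
E(R) = 1.4% + 0.1660 × 4.6% = 2.16%

2.16%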